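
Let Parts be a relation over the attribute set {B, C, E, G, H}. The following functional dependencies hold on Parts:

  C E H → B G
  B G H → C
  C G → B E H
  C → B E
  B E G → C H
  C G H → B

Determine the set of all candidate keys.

{C, G}⁺: CG→BEH adds B, E, H → {B, C, E, G, H}. Minimal: {G}⁺ = {G}; {C}⁺ = {B, C, E} — none reach the full schema.
{C, H}⁺: C→BE adds B, E; CEH→BG adds G → {B, C, E, G, H}. Minimal: {H}⁺ = {H}; {C}⁺ = {B, C, E} — none reach the full schema.
{B, E, G}⁺: BEG→CH adds C, H → {B, C, E, G, H}. Minimal: {E, G}⁺ = {E, G}; {B, G}⁺ = {B, G}; {B, E}⁺ = {B, E} — none reach the full schema.
{B, G, H}⁺: BGH→C adds C; CG→BEH adds E → {B, C, E, G, H}. Minimal: {G, H}⁺ = {G, H}; {B, H}⁺ = {B, H}; {B, G}⁺ = {B, G} — none reach the full schema.
Any other superkey contains one of these as a subset, so there are no further candidate keys.

CG; CH; BEG; BGH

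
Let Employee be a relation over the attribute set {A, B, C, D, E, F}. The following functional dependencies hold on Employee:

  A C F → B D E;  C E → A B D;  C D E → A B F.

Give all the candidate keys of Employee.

Attribute C never appears on the right-hand side of any dependency, so C must belong to every candidate key.
{C}⁺ = {C}, which is not all of the schema, so we must add further attributes.
{C, E}⁺: CE→ABD adds A, B, D; CDE→ABF adds F → {A, B, C, D, E, F}. Minimal: {E}⁺ = {E}; {C}⁺ = {C} — none reach the full schema.
{A, C, F}⁺: ACF→BDE adds B, D, E → {A, B, C, D, E, F}. Minimal: {C, F}⁺ = {C, F}; {A, F}⁺ = {A, F}; {A, C}⁺ = {A, C} — none reach the full schema.
Any other superkey contains one of these as a subset, so there are no further candidate keys.

CE; ACF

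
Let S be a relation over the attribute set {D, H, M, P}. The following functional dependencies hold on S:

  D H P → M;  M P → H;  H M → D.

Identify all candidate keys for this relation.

{M, P}; {D, H, P}

Attribute P never appears on the right-hand side of any dependency, so P must belong to every candidate key.
{P}⁺ = {P}, which is not all of the schema, so we must add further attributes.
{M, P}⁺: MP→H adds H; HM→D adds D → {D, H, M, P}. Minimal: {P}⁺ = {P}; {M}⁺ = {M} — none reach the full schema.
{D, H, P}⁺: DHP→M adds M → {D, H, M, P}. Minimal: {H, P}⁺ = {H, P}; {D, P}⁺ = {D, P}; {D, H}⁺ = {D, H} — none reach the full schema.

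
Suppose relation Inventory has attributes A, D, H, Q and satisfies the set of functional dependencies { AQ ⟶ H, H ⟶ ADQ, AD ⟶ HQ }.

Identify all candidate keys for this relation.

{H}; {A, D}; {A, Q}

{H}⁺: H→ADQ adds A, D, Q → {A, D, H, Q}.
{A, D}⁺: AD→HQ adds H, Q → {A, D, H, Q}. Minimal: {D}⁺ = {D}; {A}⁺ = {A} — none reach the full schema.
{A, Q}⁺: AQ→H adds H; H→ADQ adds D → {A, D, H, Q}. Minimal: {Q}⁺ = {Q}; {A}⁺ = {A} — none reach the full schema.
Any other superkey contains one of these as a subset, so there are no further candidate keys.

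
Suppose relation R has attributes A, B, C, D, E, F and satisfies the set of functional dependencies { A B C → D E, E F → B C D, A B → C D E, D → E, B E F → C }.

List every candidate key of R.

Attributes A, F never appear on any right-hand side, so every candidate key must contain {A, F}.
{A, F}⁺ = {A, F}, which is not all of the schema, so we must add further attributes.
{A, B, F}⁺: AB→CDE adds C, D, E → {A, B, C, D, E, F}. Minimal: {B, F}⁺ = {B, F}; {A, F}⁺ = {A, F}; {A, B}⁺ = {A, B, C, D, E} — none reach the full schema.
{A, D, F}⁺: D→E adds E; EF→BCD adds B, C → {A, B, C, D, E, F}. Minimal: {D, F}⁺ = {B, C, D, E, F}; {A, F}⁺ = {A, F}; {A, D}⁺ = {A, D, E} — none reach the full schema.
{A, E, F}⁺: EF→BCD adds B, C, D → {A, B, C, D, E, F}. Minimal: {E, F}⁺ = {B, C, D, E, F}; {A, F}⁺ = {A, F}; {A, E}⁺ = {A, E} — none reach the full schema.
Any other superkey contains one of these as a subset, so there are no further candidate keys.

{A, B, F}, {A, D, F}, {A, E, F}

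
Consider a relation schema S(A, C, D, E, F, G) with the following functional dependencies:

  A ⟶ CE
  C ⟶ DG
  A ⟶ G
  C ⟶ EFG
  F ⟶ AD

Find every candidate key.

{A}⁺: A→CE adds C, E; C→DG adds D, G; C→EFG adds F → {A, C, D, E, F, G}.
{C}⁺: C→DG adds D, G; C→EFG adds E, F; F→AD adds A → {A, C, D, E, F, G}.
{F}⁺: F→AD adds A, D; A→CE adds C, E; C→DG adds G → {A, C, D, E, F, G}.
Any other superkey contains one of these as a subset, so there are no further candidate keys.

A, C, F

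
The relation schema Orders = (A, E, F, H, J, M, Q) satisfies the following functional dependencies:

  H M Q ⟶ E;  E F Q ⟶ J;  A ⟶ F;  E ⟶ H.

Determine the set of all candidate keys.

{A, E, M, Q}, {A, H, M, Q}

{A, E, M, Q}⁺: A→F adds F; E→H adds H; EFQ→J adds J → {A, E, F, H, J, M, Q}. Minimal: {E, M, Q}⁺ = {E, H, M, Q}; {A, M, Q}⁺ = {A, F, M, Q}; {A, E, Q}⁺ = {A, E, F, H, J, Q}; … — none reach the full schema.
{A, H, M, Q}⁺: HMQ→E adds E; A→F adds F; EFQ→J adds J → {A, E, F, H, J, M, Q}. Minimal: {H, M, Q}⁺ = {E, H, M, Q}; {A, M, Q}⁺ = {A, F, M, Q}; {A, H, Q}⁺ = {A, F, H, Q}; … — none reach the full schema.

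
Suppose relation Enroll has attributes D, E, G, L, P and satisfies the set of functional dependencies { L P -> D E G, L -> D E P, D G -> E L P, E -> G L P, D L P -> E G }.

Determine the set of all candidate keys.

E, L, DG

{E}⁺: E→GLP adds G, L, P; LP→DEG adds D → {D, E, G, L, P}.
{L}⁺: L→DEP adds D, E, P; E→GLP adds G → {D, E, G, L, P}.
{D, G}⁺: DG→ELP adds E, L, P → {D, E, G, L, P}.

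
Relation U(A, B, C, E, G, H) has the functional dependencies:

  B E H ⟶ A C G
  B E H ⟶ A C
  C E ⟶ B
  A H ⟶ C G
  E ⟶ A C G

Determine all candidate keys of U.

Attributes E, H never appear on any right-hand side, so every candidate key must contain {E, H}.
{E, H}⁺ = {A, B, C, E, G, H}, which is all of the schema, so {E, H} is the only candidate key.

(E, H)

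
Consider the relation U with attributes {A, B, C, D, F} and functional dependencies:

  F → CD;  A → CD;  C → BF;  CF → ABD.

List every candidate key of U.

{A}⁺: A→CD adds C, D; C→BF adds B, F → {A, B, C, D, F}.
{C}⁺: C→BF adds B, F; CF→ABD adds A, D → {A, B, C, D, F}.
{F}⁺: F→CD adds C, D; C→BF adds B; CF→ABD adds A → {A, B, C, D, F}.
Any other superkey contains one of these as a subset, so there are no further candidate keys.

{A}; {C}; {F}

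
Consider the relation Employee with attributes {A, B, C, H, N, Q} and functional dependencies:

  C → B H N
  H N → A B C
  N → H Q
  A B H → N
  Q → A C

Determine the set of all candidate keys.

{C}⁺: C→BHN adds B, H, N; HN→ABC adds A; N→HQ adds Q → {A, B, C, H, N, Q}.
{N}⁺: N→HQ adds H, Q; Q→AC adds A, C; C→BHN adds B → {A, B, C, H, N, Q}.
{Q}⁺: Q→AC adds A, C; C→BHN adds B, H, N → {A, B, C, H, N, Q}.
{A, B, H}⁺: ABH→N adds N; HN→ABC adds C; N→HQ adds Q → {A, B, C, H, N, Q}. Minimal: {B, H}⁺ = {B, H}; {A, H}⁺ = {A, H}; {A, B}⁺ = {A, B} — none reach the full schema.
Any other superkey contains one of these as a subset, so there are no further candidate keys.

C, N, Q, ABH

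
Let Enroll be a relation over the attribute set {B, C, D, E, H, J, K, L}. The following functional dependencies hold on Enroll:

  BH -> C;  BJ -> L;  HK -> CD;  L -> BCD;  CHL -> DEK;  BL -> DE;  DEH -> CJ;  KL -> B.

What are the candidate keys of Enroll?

(H, L), (B, H, J), (B, D, E, H), (B, E, H, K)

Attribute H never appears on the right-hand side of any dependency, so H must belong to every candidate key.
{H}⁺ = {H}, which is not all of the schema, so we must add further attributes.
{H, L}⁺: L→BCD adds B, C, D; CHL→DEK adds E, K; DEH→CJ adds J → {B, C, D, E, H, J, K, L}. Minimal: {L}⁺ = {B, C, D, E, L}; {H}⁺ = {H} — none reach the full schema.
{B, H, J}⁺: BH→C adds C; BJ→L adds L; L→BCD adds D; CHL→DEK adds E, K → {B, C, D, E, H, J, K, L}. Minimal: {H, J}⁺ = {H, J}; {B, J}⁺ = {B, C, D, E, J, L}; {B, H}⁺ = {B, C, H} — none reach the full schema.
{B, D, E, H}⁺: BH→C adds C; DEH→CJ adds J; BJ→L adds L; CHL→DEK adds K → {B, C, D, E, H, J, K, L}. Minimal: {D, E, H}⁺ = {C, D, E, H, J}; {B, E, H}⁺ = {B, C, E, H}; {B, D, H}⁺ = {B, C, D, H}; … — none reach the full schema.
{B, E, H, K}⁺: BH→C adds C; HK→CD adds D; DEH→CJ adds J; BJ→L adds L → {B, C, D, E, H, J, K, L}. Minimal: {E, H, K}⁺ = {C, D, E, H, J, K}; {B, H, K}⁺ = {B, C, D, H, K}; {B, E, K}⁺ = {B, E, K}; … — none reach the full schema.
Any other superkey contains one of these as a subset, so there are no further candidate keys.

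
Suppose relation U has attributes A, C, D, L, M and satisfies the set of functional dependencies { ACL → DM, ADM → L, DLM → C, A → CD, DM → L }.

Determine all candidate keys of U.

{A, L}⁺: A→CD adds C, D; ACL→DM adds M → {A, C, D, L, M}. Minimal: {L}⁺ = {L}; {A}⁺ = {A, C, D} — none reach the full schema.
{A, M}⁺: A→CD adds C, D; DM→L adds L → {A, C, D, L, M}. Minimal: {M}⁺ = {M}; {A}⁺ = {A, C, D} — none reach the full schema.

(A, L), (A, M)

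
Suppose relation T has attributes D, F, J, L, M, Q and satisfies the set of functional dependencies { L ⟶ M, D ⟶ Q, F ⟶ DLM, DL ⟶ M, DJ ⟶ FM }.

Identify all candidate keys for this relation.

Attribute J never appears on the right-hand side of any dependency, so J must belong to every candidate key.
{J}⁺ = {J}, which is not all of the schema, so we must add further attributes.
{D, J}⁺: D→Q adds Q; DJ→FM adds F, M; F→DLM adds L → {D, F, J, L, M, Q}.
{F, J}⁺: F→DLM adds D, L, M; D→Q adds Q → {D, F, J, L, M, Q}.

{D, J}, {F, J}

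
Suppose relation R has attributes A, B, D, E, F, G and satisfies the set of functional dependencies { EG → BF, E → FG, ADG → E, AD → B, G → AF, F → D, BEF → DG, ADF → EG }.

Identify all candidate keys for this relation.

{E}, {G}, {A, F}

{E}⁺: E→FG adds F, G; G→AF adds A; F→D adds D; EG→BF adds B → {A, B, D, E, F, G}.
{G}⁺: G→AF adds A, F; F→D adds D; ADF→EG adds E; EG→BF adds B → {A, B, D, E, F, G}.
{A, F}⁺: F→D adds D; ADF→EG adds E, G; EG→BF adds B → {A, B, D, E, F, G}. Minimal: {F}⁺ = {D, F}; {A}⁺ = {A} — none reach the full schema.
Any other superkey contains one of these as a subset, so there are no further candidate keys.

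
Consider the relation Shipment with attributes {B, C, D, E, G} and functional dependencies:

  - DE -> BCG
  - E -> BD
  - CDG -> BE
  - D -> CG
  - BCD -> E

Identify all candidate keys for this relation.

{D}, {E}

{D}⁺: D→CG adds C, G; CDG→BE adds B, E → {B, C, D, E, G}.
{E}⁺: E→BD adds B, D; D→CG adds C, G → {B, C, D, E, G}.
Any other superkey contains one of these as a subset, so there are no further candidate keys.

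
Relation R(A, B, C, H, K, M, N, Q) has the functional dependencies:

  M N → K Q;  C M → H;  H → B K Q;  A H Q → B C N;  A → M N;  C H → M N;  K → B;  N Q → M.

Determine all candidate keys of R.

{A, C}, {A, H}

Attribute A never appears on the right-hand side of any dependency, so A must belong to every candidate key.
{A}⁺ = {A, B, K, M, N, Q}, which is not all of the schema, so we must add further attributes.
{A, C}⁺: A→MN adds M, N; MN→KQ adds K, Q; CM→H adds H; H→BKQ adds B → {A, B, C, H, K, M, N, Q}.
{A, H}⁺: H→BKQ adds B, K, Q; AHQ→BCN adds C, N; A→MN adds M → {A, B, C, H, K, M, N, Q}.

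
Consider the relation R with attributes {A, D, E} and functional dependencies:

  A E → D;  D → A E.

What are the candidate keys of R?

{D}⁺: D→AE adds A, E → {A, D, E}.
{A, E}⁺: AE→D adds D → {A, D, E}. Minimal: {E}⁺ = {E}; {A}⁺ = {A} — none reach the full schema.
Any other superkey contains one of these as a subset, so there are no further candidate keys.

{D}, {A, E}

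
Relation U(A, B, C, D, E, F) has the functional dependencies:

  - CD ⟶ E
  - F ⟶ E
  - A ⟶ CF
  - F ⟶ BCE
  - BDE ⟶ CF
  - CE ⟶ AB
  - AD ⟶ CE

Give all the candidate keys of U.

AD, CD, DF, BDE

Attribute D never appears on the right-hand side of any dependency, so D must belong to every candidate key.
{D}⁺ = {D}, which is not all of the schema, so we must add further attributes.
{A, D}⁺: A→CF adds C, F; F→BCE adds B, E → {A, B, C, D, E, F}. Minimal: {D}⁺ = {D}; {A}⁺ = {A, B, C, E, F} — none reach the full schema.
{C, D}⁺: CD→E adds E; CE→AB adds A, B; A→CF adds F → {A, B, C, D, E, F}. Minimal: {D}⁺ = {D}; {C}⁺ = {C} — none reach the full schema.
{D, F}⁺: F→E adds E; F→BCE adds B, C; CE→AB adds A → {A, B, C, D, E, F}. Minimal: {F}⁺ = {A, B, C, E, F}; {D}⁺ = {D} — none reach the full schema.
{B, D, E}⁺: BDE→CF adds C, F; CE→AB adds A → {A, B, C, D, E, F}. Minimal: {D, E}⁺ = {D, E}; {B, E}⁺ = {B, E}; {B, D}⁺ = {B, D} — none reach the full schema.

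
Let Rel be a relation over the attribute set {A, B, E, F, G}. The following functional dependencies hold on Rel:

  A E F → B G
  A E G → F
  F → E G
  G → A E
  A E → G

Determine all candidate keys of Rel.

{F}⁺: F→EG adds E, G; G→AE adds A; AEF→BG adds B → {A, B, E, F, G}.
{G}⁺: G→AE adds A, E; AEG→F adds F; AEF→BG adds B → {A, B, E, F, G}.
{A, E}⁺: AE→G adds G; AEG→F adds F; AEF→BG adds B → {A, B, E, F, G}. Minimal: {E}⁺ = {E}; {A}⁺ = {A} — none reach the full schema.

(F); (G); (A, E)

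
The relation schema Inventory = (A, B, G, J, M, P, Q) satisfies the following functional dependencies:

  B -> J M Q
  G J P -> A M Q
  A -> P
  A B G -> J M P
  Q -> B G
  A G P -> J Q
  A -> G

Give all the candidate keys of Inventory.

{A}, {B, P}, {P, Q}, {G, J, P}

{A}⁺: A→P adds P; A→G adds G; AGP→JQ adds J, Q; GJP→AMQ adds M; Q→BG adds B → {A, B, G, J, M, P, Q}.
{B, P}⁺: B→JMQ adds J, M, Q; Q→BG adds G; GJP→AMQ adds A → {A, B, G, J, M, P, Q}.
{P, Q}⁺: Q→BG adds B, G; B→JMQ adds J, M; GJP→AMQ adds A → {A, B, G, J, M, P, Q}.
{G, J, P}⁺: GJP→AMQ adds A, M, Q; Q→BG adds B → {A, B, G, J, M, P, Q}.
Any other superkey contains one of these as a subset, so there are no further candidate keys.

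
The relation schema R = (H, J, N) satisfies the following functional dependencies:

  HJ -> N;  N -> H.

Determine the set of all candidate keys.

{H, J}⁺: HJ→N adds N → {H, J, N}. Minimal: {J}⁺ = {J}; {H}⁺ = {H} — none reach the full schema.
{J, N}⁺: N→H adds H → {H, J, N}. Minimal: {N}⁺ = {H, N}; {J}⁺ = {J} — none reach the full schema.

{H, J}, {J, N}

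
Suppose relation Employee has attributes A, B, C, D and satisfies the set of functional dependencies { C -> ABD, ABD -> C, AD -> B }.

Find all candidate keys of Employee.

{C}⁺: C→ABD adds A, B, D → {A, B, C, D}.
{A, D}⁺: AD→B adds B; ABD→C adds C → {A, B, C, D}. Minimal: {D}⁺ = {D}; {A}⁺ = {A} — none reach the full schema.
Any other superkey contains one of these as a subset, so there are no further candidate keys.

{C}, {A, D}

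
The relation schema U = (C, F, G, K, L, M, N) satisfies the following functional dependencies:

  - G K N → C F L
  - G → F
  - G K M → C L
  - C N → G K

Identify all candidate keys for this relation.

Attributes M, N never appear on any right-hand side, so every candidate key must contain {M, N}.
{M, N}⁺ = {M, N}, which is not all of the schema, so we must add further attributes.
{C, M, N}⁺: CN→GK adds G, K; GKN→CFL adds F, L → {C, F, G, K, L, M, N}.
{G, K, M, N}⁺: GKN→CFL adds C, F, L → {C, F, G, K, L, M, N}.

{C, M, N}, {G, K, M, N}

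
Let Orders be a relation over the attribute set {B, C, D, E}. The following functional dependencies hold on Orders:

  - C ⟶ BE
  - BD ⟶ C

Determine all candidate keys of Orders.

(B, D); (C, D)

{B, D}⁺: BD→C adds C; C→BE adds E → {B, C, D, E}. Minimal: {D}⁺ = {D}; {B}⁺ = {B} — none reach the full schema.
{C, D}⁺: C→BE adds B, E → {B, C, D, E}. Minimal: {D}⁺ = {D}; {C}⁺ = {B, C, E} — none reach the full schema.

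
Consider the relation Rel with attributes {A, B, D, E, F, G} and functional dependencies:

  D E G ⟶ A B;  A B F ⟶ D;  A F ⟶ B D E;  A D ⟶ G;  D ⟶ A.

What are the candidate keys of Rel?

{A, F}; {D, F}

Attribute F never appears on the right-hand side of any dependency, so F must belong to every candidate key.
{F}⁺ = {F}, which is not all of the schema, so we must add further attributes.
{A, F}⁺: AF→BDE adds B, D, E; AD→G adds G → {A, B, D, E, F, G}. Minimal: {F}⁺ = {F}; {A}⁺ = {A} — none reach the full schema.
{D, F}⁺: D→A adds A; AF→BDE adds B, E; AD→G adds G → {A, B, D, E, F, G}. Minimal: {F}⁺ = {F}; {D}⁺ = {A, D, G} — none reach the full schema.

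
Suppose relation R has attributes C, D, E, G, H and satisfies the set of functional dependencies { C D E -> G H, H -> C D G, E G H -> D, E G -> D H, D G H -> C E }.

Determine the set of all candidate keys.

{H}⁺: H→CDG adds C, D, G; DGH→CE adds E → {C, D, E, G, H}.
{E, G}⁺: EG→DH adds D, H; DGH→CE adds C → {C, D, E, G, H}. Minimal: {G}⁺ = {G}; {E}⁺ = {E} — none reach the full schema.
{C, D, E}⁺: CDE→GH adds G, H → {C, D, E, G, H}. Minimal: {D, E}⁺ = {D, E}; {C, E}⁺ = {C, E}; {C, D}⁺ = {C, D} — none reach the full schema.
Any other superkey contains one of these as a subset, so there are no further candidate keys.

{H}, {E, G}, {C, D, E}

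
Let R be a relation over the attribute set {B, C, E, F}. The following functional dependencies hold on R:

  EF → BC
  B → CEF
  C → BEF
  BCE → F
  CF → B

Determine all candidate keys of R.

B, C, EF

{B}⁺: B→CEF adds C, E, F → {B, C, E, F}.
{C}⁺: C→BEF adds B, E, F → {B, C, E, F}.
{E, F}⁺: EF→BC adds B, C → {B, C, E, F}. Minimal: {F}⁺ = {F}; {E}⁺ = {E} — none reach the full schema.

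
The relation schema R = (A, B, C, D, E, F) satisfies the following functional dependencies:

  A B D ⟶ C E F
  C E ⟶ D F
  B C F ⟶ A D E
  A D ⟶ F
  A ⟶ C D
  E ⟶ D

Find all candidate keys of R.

Attribute B never appears on the right-hand side of any dependency, so B must belong to every candidate key.
{B}⁺ = {B}, which is not all of the schema, so we must add further attributes.
{A, B}⁺: A→CD adds C, D; ABD→CEF adds E, F → {A, B, C, D, E, F}. Minimal: {B}⁺ = {B}; {A}⁺ = {A, C, D, F} — none reach the full schema.
{B, C, E}⁺: CE→DF adds D, F; BCF→ADE adds A → {A, B, C, D, E, F}. Minimal: {C, E}⁺ = {C, D, E, F}; {B, E}⁺ = {B, D, E}; {B, C}⁺ = {B, C} — none reach the full schema.
{B, C, F}⁺: BCF→ADE adds A, D, E → {A, B, C, D, E, F}. Minimal: {C, F}⁺ = {C, F}; {B, F}⁺ = {B, F}; {B, C}⁺ = {B, C} — none reach the full schema.

{A, B}, {B, C, E}, {B, C, F}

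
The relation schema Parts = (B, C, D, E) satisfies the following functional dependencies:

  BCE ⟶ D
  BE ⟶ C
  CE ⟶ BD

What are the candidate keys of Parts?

Attribute E never appears on the right-hand side of any dependency, so E must belong to every candidate key.
{E}⁺ = {E}, which is not all of the schema, so we must add further attributes.
{B, E}⁺: BE→C adds C; CE→BD adds D → {B, C, D, E}. Minimal: {E}⁺ = {E}; {B}⁺ = {B} — none reach the full schema.
{C, E}⁺: CE→BD adds B, D → {B, C, D, E}. Minimal: {E}⁺ = {E}; {C}⁺ = {C} — none reach the full schema.
Any other superkey contains one of these as a subset, so there are no further candidate keys.

(B, E), (C, E)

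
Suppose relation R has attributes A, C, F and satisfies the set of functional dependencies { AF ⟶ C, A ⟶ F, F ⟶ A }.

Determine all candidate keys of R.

{A}⁺: A→F adds F; AF→C adds C → {A, C, F}.
{F}⁺: F→A adds A; AF→C adds C → {A, C, F}.

A, F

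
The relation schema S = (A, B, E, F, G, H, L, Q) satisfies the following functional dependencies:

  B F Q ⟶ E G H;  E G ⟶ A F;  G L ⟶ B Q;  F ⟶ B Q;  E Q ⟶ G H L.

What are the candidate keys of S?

{F}; {E, G}; {E, Q}

{F}⁺: F→BQ adds B, Q; BFQ→EGH adds E, G, H; EG→AF adds A; EQ→GHL adds L → {A, B, E, F, G, H, L, Q}.
{E, G}⁺: EG→AF adds A, F; F→BQ adds B, Q; EQ→GHL adds H, L → {A, B, E, F, G, H, L, Q}.
{E, Q}⁺: EQ→GHL adds G, H, L; EG→AF adds A, F; GL→BQ adds B → {A, B, E, F, G, H, L, Q}.
Any other superkey contains one of these as a subset, so there are no further candidate keys.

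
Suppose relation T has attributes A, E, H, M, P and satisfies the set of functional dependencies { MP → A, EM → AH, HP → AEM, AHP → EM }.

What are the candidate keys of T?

{H, P}, {E, M, P}

Attribute P never appears on the right-hand side of any dependency, so P must belong to every candidate key.
{P}⁺ = {P}, which is not all of the schema, so we must add further attributes.
{H, P}⁺: HP→AEM adds A, E, M → {A, E, H, M, P}. Minimal: {P}⁺ = {P}; {H}⁺ = {H} — none reach the full schema.
{E, M, P}⁺: MP→A adds A; EM→AH adds H → {A, E, H, M, P}. Minimal: {M, P}⁺ = {A, M, P}; {E, P}⁺ = {E, P}; {E, M}⁺ = {A, E, H, M} — none reach the full schema.
Any other superkey contains one of these as a subset, so there are no further candidate keys.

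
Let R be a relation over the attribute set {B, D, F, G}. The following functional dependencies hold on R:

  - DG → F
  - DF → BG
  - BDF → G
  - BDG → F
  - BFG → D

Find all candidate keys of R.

{D, F}; {D, G}; {B, F, G}

{D, F}⁺: DF→BG adds B, G → {B, D, F, G}. Minimal: {F}⁺ = {F}; {D}⁺ = {D} — none reach the full schema.
{D, G}⁺: DG→F adds F; DF→BG adds B → {B, D, F, G}. Minimal: {G}⁺ = {G}; {D}⁺ = {D} — none reach the full schema.
{B, F, G}⁺: BFG→D adds D → {B, D, F, G}. Minimal: {F, G}⁺ = {F, G}; {B, G}⁺ = {B, G}; {B, F}⁺ = {B, F} — none reach the full schema.
Any other superkey contains one of these as a subset, so there are no further candidate keys.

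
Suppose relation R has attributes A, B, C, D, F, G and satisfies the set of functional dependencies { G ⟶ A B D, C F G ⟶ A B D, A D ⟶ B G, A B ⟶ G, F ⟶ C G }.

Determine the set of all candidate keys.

F

Attribute F never appears on the right-hand side of any dependency, so F must belong to every candidate key.
{F}⁺ = {A, B, C, D, F, G}, which is all of the schema, so {F} is the only candidate key.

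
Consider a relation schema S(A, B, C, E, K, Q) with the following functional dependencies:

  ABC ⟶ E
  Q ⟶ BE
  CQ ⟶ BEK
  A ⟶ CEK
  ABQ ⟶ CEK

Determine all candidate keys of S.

AQ

{A, Q}⁺: Q→BE adds B, E; A→CEK adds C, K → {A, B, C, E, K, Q}. Minimal: {Q}⁺ = {B, E, Q}; {A}⁺ = {A, C, E, K} — none reach the full schema.
No other minimal superkey exists.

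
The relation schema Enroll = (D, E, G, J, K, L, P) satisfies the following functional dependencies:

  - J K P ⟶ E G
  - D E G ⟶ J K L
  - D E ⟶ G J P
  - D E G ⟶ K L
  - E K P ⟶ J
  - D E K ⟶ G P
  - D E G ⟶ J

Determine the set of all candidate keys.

{D, E}⁺: DE→GJP adds G, J, P; DEG→KL adds K, L → {D, E, G, J, K, L, P}. Minimal: {E}⁺ = {E}; {D}⁺ = {D} — none reach the full schema.
{D, J, K, P}⁺: JKP→EG adds E, G; DEG→JKL adds L → {D, E, G, J, K, L, P}. Minimal: {J, K, P}⁺ = {E, G, J, K, P}; {D, K, P}⁺ = {D, K, P}; {D, J, P}⁺ = {D, J, P}; … — none reach the full schema.
Any other superkey contains one of these as a subset, so there are no further candidate keys.

DE; DJKP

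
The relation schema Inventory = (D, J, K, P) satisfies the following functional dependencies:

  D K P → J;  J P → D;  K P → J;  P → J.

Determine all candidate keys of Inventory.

Attributes K, P never appear on any right-hand side, so every candidate key must contain {K, P}.
{K, P}⁺ = {D, J, K, P}, which is all of the schema, so {K, P} is the only candidate key.

KP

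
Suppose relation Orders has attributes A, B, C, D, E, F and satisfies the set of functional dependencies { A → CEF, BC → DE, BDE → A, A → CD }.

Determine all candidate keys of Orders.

Attribute B never appears on the right-hand side of any dependency, so B must belong to every candidate key.
{B}⁺ = {B}, which is not all of the schema, so we must add further attributes.
{A, B}⁺: A→CEF adds C, E, F; BC→DE adds D → {A, B, C, D, E, F}.
{B, C}⁺: BC→DE adds D, E; BDE→A adds A; A→CEF adds F → {A, B, C, D, E, F}.
{B, D, E}⁺: BDE→A adds A; A→CD adds C; A→CEF adds F → {A, B, C, D, E, F}.
Any other superkey contains one of these as a subset, so there are no further candidate keys.

(A, B), (B, C), (B, D, E)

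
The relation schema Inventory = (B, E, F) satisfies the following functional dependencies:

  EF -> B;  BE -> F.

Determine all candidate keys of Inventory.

(B, E), (E, F)

Attribute E never appears on the right-hand side of any dependency, so E must belong to every candidate key.
{E}⁺ = {E}, which is not all of the schema, so we must add further attributes.
{B, E}⁺: BE→F adds F → {B, E, F}. Minimal: {E}⁺ = {E}; {B}⁺ = {B} — none reach the full schema.
{E, F}⁺: EF→B adds B → {B, E, F}. Minimal: {F}⁺ = {F}; {E}⁺ = {E} — none reach the full schema.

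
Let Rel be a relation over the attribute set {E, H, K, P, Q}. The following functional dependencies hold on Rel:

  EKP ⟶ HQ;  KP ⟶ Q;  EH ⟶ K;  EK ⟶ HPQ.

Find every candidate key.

{E, H}, {E, K}

{E, H}⁺: EH→K adds K; EK→HPQ adds P, Q → {E, H, K, P, Q}.
{E, K}⁺: EK→HPQ adds H, P, Q → {E, H, K, P, Q}.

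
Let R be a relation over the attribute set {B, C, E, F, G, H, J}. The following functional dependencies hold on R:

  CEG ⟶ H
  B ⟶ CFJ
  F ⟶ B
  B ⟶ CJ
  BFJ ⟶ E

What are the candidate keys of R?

{B, G}⁺: B→CFJ adds C, F, J; BFJ→E adds E; CEG→H adds H → {B, C, E, F, G, H, J}. Minimal: {G}⁺ = {G}; {B}⁺ = {B, C, E, F, J} — none reach the full schema.
{F, G}⁺: F→B adds B; B→CJ adds C, J; BFJ→E adds E; CEG→H adds H → {B, C, E, F, G, H, J}. Minimal: {G}⁺ = {G}; {F}⁺ = {B, C, E, F, J} — none reach the full schema.

{B, G}; {F, G}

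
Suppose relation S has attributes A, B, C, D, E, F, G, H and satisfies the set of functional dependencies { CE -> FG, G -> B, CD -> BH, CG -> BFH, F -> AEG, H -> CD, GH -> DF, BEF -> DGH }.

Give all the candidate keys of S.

F, CE, CG, EH, GH

{F}⁺: F→AEG adds A, E, G; G→B adds B; BEF→DGH adds D, H; H→CD adds C → {A, B, C, D, E, F, G, H}.
{C, E}⁺: CE→FG adds F, G; G→B adds B; CG→BFH adds H; F→AEG adds A; H→CD adds D → {A, B, C, D, E, F, G, H}. Minimal: {E}⁺ = {E}; {C}⁺ = {C} — none reach the full schema.
{C, G}⁺: G→B adds B; CG→BFH adds F, H; F→AEG adds A, E; H→CD adds D → {A, B, C, D, E, F, G, H}. Minimal: {G}⁺ = {B, G}; {C}⁺ = {C} — none reach the full schema.
{E, H}⁺: H→CD adds C, D; CE→FG adds F, G; G→B adds B; F→AEG adds A → {A, B, C, D, E, F, G, H}. Minimal: {H}⁺ = {B, C, D, H}; {E}⁺ = {E} — none reach the full schema.
{G, H}⁺: G→B adds B; H→CD adds C, D; GH→DF adds F; F→AEG adds A, E → {A, B, C, D, E, F, G, H}. Minimal: {H}⁺ = {B, C, D, H}; {G}⁺ = {B, G} — none reach the full schema.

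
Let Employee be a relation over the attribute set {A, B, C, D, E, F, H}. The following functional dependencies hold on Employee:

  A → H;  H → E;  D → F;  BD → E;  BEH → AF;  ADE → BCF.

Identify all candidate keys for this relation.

{A, D}, {B, D, H}

Attribute D never appears on the right-hand side of any dependency, so D must belong to every candidate key.
{D}⁺ = {D, F}, which is not all of the schema, so we must add further attributes.
{A, D}⁺: A→H adds H; H→E adds E; D→F adds F; ADE→BCF adds B, C → {A, B, C, D, E, F, H}.
{B, D, H}⁺: H→E adds E; D→F adds F; BEH→AF adds A; ADE→BCF adds C → {A, B, C, D, E, F, H}.
Any other superkey contains one of these as a subset, so there are no further candidate keys.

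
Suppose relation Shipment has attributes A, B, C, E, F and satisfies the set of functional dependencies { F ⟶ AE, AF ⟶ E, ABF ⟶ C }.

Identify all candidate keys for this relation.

Attributes B, F never appear on any right-hand side, so every candidate key must contain {B, F}.
{B, F}⁺ = {A, B, C, E, F}, which is all of the schema, so {B, F} is the only candidate key.

{B, F}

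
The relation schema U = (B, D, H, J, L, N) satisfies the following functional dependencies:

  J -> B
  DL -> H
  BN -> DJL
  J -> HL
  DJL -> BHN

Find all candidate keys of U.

{B, N}, {D, J}, {J, N}

{B, N}⁺: BN→DJL adds D, J, L; J→HL adds H → {B, D, H, J, L, N}.
{D, J}⁺: J→B adds B; J→HL adds H, L; DJL→BHN adds N → {B, D, H, J, L, N}.
{J, N}⁺: J→B adds B; BN→DJL adds D, L; J→HL adds H → {B, D, H, J, L, N}.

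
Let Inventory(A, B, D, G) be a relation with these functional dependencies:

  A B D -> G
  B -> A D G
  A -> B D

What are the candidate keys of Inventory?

{A}⁺: A→BD adds B, D; ABD→G adds G → {A, B, D, G}.
{B}⁺: B→ADG adds A, D, G → {A, B, D, G}.
Any other superkey contains one of these as a subset, so there are no further candidate keys.

(A), (B)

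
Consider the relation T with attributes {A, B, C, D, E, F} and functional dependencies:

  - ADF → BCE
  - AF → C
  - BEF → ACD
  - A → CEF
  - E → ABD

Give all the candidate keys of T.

{A}, {E}

{A}⁺: A→CEF adds C, E, F; E→ABD adds B, D → {A, B, C, D, E, F}.
{E}⁺: E→ABD adds A, B, D; A→CEF adds C, F → {A, B, C, D, E, F}.
Any other superkey contains one of these as a subset, so there are no further candidate keys.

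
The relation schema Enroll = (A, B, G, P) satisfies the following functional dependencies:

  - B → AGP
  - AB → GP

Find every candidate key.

Attribute B never appears on the right-hand side of any dependency, so B must belong to every candidate key.
{B}⁺ = {A, B, G, P}, which is all of the schema, so {B} is the only candidate key.

{B}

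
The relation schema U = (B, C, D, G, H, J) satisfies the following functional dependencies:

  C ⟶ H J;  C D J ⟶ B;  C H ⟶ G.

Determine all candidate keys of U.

Attributes C, D never appear on any right-hand side, so every candidate key must contain {C, D}.
{C, D}⁺ = {B, C, D, G, H, J}, which is all of the schema, so {C, D} is the only candidate key.

CD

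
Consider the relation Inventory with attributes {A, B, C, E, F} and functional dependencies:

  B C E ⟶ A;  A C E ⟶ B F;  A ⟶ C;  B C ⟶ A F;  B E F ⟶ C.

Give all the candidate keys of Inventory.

Attribute E never appears on the right-hand side of any dependency, so E must belong to every candidate key.
{E}⁺ = {E}, which is not all of the schema, so we must add further attributes.
{A, E}⁺: A→C adds C; ACE→BF adds B, F → {A, B, C, E, F}. Minimal: {E}⁺ = {E}; {A}⁺ = {A, C} — none reach the full schema.
{B, C, E}⁺: BCE→A adds A; ACE→BF adds F → {A, B, C, E, F}. Minimal: {C, E}⁺ = {C, E}; {B, E}⁺ = {B, E}; {B, C}⁺ = {A, B, C, F} — none reach the full schema.
{B, E, F}⁺: BEF→C adds C; BCE→A adds A → {A, B, C, E, F}. Minimal: {E, F}⁺ = {E, F}; {B, F}⁺ = {B, F}; {B, E}⁺ = {B, E} — none reach the full schema.

(A, E), (B, C, E), (B, E, F)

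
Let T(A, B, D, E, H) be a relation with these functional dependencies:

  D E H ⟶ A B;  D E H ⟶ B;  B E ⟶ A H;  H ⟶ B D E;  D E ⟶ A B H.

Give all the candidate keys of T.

{H}⁺: H→BDE adds B, D, E; DE→ABH adds A → {A, B, D, E, H}.
{B, E}⁺: BE→AH adds A, H; H→BDE adds D → {A, B, D, E, H}. Minimal: {E}⁺ = {E}; {B}⁺ = {B} — none reach the full schema.
{D, E}⁺: DE→ABH adds A, B, H → {A, B, D, E, H}. Minimal: {E}⁺ = {E}; {D}⁺ = {D} — none reach the full schema.
Any other superkey contains one of these as a subset, so there are no further candidate keys.

H; BE; DE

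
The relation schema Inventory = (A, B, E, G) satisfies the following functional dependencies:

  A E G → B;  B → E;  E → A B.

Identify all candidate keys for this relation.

BG; EG

{B, G}⁺: B→E adds E; E→AB adds A → {A, B, E, G}. Minimal: {G}⁺ = {G}; {B}⁺ = {A, B, E} — none reach the full schema.
{E, G}⁺: E→AB adds A, B → {A, B, E, G}. Minimal: {G}⁺ = {G}; {E}⁺ = {A, B, E} — none reach the full schema.
Any other superkey contains one of these as a subset, so there are no further candidate keys.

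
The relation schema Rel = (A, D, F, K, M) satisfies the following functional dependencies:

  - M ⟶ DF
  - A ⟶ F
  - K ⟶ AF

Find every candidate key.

{K, M}

Attributes K, M never appear on any right-hand side, so every candidate key must contain {K, M}.
{K, M}⁺ = {A, D, F, K, M}, which is all of the schema, so {K, M} is the only candidate key.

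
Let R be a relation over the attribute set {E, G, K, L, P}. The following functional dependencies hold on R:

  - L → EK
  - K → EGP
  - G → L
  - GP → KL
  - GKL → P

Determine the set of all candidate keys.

{G}⁺: G→L adds L; L→EK adds E, K; K→EGP adds P → {E, G, K, L, P}.
{K}⁺: K→EGP adds E, G, P; G→L adds L → {E, G, K, L, P}.
{L}⁺: L→EK adds E, K; K→EGP adds G, P → {E, G, K, L, P}.

(G); (K); (L)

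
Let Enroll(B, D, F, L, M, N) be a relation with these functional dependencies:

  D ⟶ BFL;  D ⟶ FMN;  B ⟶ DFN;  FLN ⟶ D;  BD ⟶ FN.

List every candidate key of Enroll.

(B), (D), (F, L, N)

{B}⁺: B→DFN adds D, F, N; D→BFL adds L; D→FMN adds M → {B, D, F, L, M, N}.
{D}⁺: D→BFL adds B, F, L; D→FMN adds M, N → {B, D, F, L, M, N}.
{F, L, N}⁺: FLN→D adds D; D→BFL adds B; D→FMN adds M → {B, D, F, L, M, N}. Minimal: {L, N}⁺ = {L, N}; {F, N}⁺ = {F, N}; {F, L}⁺ = {F, L} — none reach the full schema.
Any other superkey contains one of these as a subset, so there are no further candidate keys.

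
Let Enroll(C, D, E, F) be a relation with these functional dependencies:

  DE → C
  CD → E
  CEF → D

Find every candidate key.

Attribute F never appears on the right-hand side of any dependency, so F must belong to every candidate key.
{F}⁺ = {F}, which is not all of the schema, so we must add further attributes.
{C, D, F}⁺: CD→E adds E → {C, D, E, F}. Minimal: {D, F}⁺ = {D, F}; {C, F}⁺ = {C, F}; {C, D}⁺ = {C, D, E} — none reach the full schema.
{C, E, F}⁺: CEF→D adds D → {C, D, E, F}. Minimal: {E, F}⁺ = {E, F}; {C, F}⁺ = {C, F}; {C, E}⁺ = {C, E} — none reach the full schema.
{D, E, F}⁺: DE→C adds C → {C, D, E, F}. Minimal: {E, F}⁺ = {E, F}; {D, F}⁺ = {D, F}; {D, E}⁺ = {C, D, E} — none reach the full schema.

{C, D, F}, {C, E, F}, {D, E, F}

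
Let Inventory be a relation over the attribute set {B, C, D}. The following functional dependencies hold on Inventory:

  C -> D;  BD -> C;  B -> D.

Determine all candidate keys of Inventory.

(B)

Attribute B never appears on the right-hand side of any dependency, so B must belong to every candidate key.
{B}⁺ = {B, C, D}, which is all of the schema, so {B} is the only candidate key.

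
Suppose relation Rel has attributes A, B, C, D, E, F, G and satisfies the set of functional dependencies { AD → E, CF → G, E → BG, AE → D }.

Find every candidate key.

Attributes A, C, F never appear on any right-hand side, so every candidate key must contain {A, C, F}.
{A, C, F}⁺ = {A, C, F, G}, which is not all of the schema, so we must add further attributes.
{A, C, D, F}⁺: AD→E adds E; CF→G adds G; E→BG adds B → {A, B, C, D, E, F, G}. Minimal: {C, D, F}⁺ = {C, D, F, G}; {A, D, F}⁺ = {A, B, D, E, F, G}; {A, C, F}⁺ = {A, C, F, G}; … — none reach the full schema.
{A, C, E, F}⁺: CF→G adds G; E→BG adds B; AE→D adds D → {A, B, C, D, E, F, G}. Minimal: {C, E, F}⁺ = {B, C, E, F, G}; {A, E, F}⁺ = {A, B, D, E, F, G}; {A, C, F}⁺ = {A, C, F, G}; … — none reach the full schema.
Any other superkey contains one of these as a subset, so there are no further candidate keys.

{A, C, D, F}, {A, C, E, F}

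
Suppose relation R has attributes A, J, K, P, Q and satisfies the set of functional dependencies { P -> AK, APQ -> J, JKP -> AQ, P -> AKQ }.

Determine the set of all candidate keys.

{P}⁺: P→AK adds A, K; P→AKQ adds Q; APQ→J adds J → {A, J, K, P, Q}.

(P)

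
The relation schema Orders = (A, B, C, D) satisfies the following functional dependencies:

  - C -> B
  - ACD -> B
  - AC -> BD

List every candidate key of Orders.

AC

Attributes A, C never appear on any right-hand side, so every candidate key must contain {A, C}.
{A, C}⁺ = {A, B, C, D}, which is all of the schema, so {A, C} is the only candidate key.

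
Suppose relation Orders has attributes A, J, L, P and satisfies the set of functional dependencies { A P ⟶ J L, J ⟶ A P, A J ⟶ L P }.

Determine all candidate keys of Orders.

J; AP

{J}⁺: J→AP adds A, P; AJ→LP adds L → {A, J, L, P}.
{A, P}⁺: AP→JL adds J, L → {A, J, L, P}. Minimal: {P}⁺ = {P}; {A}⁺ = {A} — none reach the full schema.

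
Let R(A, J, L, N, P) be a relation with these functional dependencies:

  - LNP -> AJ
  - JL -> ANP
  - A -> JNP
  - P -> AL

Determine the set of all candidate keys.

{A}⁺: A→JNP adds J, N, P; P→AL adds L → {A, J, L, N, P}.
{P}⁺: P→AL adds A, L; A→JNP adds J, N → {A, J, L, N, P}.
{J, L}⁺: JL→ANP adds A, N, P → {A, J, L, N, P}. Minimal: {L}⁺ = {L}; {J}⁺ = {J} — none reach the full schema.

{A}; {P}; {J, L}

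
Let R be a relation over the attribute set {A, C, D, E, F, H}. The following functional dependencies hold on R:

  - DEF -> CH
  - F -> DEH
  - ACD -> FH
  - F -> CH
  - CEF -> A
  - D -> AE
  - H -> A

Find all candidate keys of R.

(F), (C, D)

{F}⁺: F→DEH adds D, E, H; F→CH adds C; CEF→A adds A → {A, C, D, E, F, H}.
{C, D}⁺: D→AE adds A, E; ACD→FH adds F, H → {A, C, D, E, F, H}.
Any other superkey contains one of these as a subset, so there are no further candidate keys.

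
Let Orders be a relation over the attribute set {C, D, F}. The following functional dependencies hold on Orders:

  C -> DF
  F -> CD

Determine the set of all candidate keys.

{C}⁺: C→DF adds D, F → {C, D, F}.
{F}⁺: F→CD adds C, D → {C, D, F}.
Any other superkey contains one of these as a subset, so there are no further candidate keys.

(C), (F)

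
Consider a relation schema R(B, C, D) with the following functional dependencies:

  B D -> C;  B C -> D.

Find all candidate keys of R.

Attribute B never appears on the right-hand side of any dependency, so B must belong to every candidate key.
{B}⁺ = {B}, which is not all of the schema, so we must add further attributes.
{B, C}⁺: BC→D adds D → {B, C, D}. Minimal: {C}⁺ = {C}; {B}⁺ = {B} — none reach the full schema.
{B, D}⁺: BD→C adds C → {B, C, D}. Minimal: {D}⁺ = {D}; {B}⁺ = {B} — none reach the full schema.

(B, C); (B, D)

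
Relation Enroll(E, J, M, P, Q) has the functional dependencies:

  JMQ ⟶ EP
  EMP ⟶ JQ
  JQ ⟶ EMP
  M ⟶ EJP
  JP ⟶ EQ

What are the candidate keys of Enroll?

{M}, {J, P}, {J, Q}

{M}⁺: M→EJP adds E, J, P; JP→EQ adds Q → {E, J, M, P, Q}.
{J, P}⁺: JP→EQ adds E, Q; JQ→EMP adds M → {E, J, M, P, Q}. Minimal: {P}⁺ = {P}; {J}⁺ = {J} — none reach the full schema.
{J, Q}⁺: JQ→EMP adds E, M, P → {E, J, M, P, Q}. Minimal: {Q}⁺ = {Q}; {J}⁺ = {J} — none reach the full schema.
Any other superkey contains one of these as a subset, so there are no further candidate keys.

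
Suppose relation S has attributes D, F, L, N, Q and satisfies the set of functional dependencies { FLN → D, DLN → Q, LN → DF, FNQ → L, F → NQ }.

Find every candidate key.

{F}⁺: F→NQ adds N, Q; FNQ→L adds L; FLN→D adds D → {D, F, L, N, Q}.
{L, N}⁺: LN→DF adds D, F; F→NQ adds Q → {D, F, L, N, Q}.

F, LN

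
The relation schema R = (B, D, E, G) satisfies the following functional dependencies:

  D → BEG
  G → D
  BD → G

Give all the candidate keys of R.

{D}⁺: D→BEG adds B, E, G → {B, D, E, G}.
{G}⁺: G→D adds D; D→BEG adds B, E → {B, D, E, G}.

D; G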